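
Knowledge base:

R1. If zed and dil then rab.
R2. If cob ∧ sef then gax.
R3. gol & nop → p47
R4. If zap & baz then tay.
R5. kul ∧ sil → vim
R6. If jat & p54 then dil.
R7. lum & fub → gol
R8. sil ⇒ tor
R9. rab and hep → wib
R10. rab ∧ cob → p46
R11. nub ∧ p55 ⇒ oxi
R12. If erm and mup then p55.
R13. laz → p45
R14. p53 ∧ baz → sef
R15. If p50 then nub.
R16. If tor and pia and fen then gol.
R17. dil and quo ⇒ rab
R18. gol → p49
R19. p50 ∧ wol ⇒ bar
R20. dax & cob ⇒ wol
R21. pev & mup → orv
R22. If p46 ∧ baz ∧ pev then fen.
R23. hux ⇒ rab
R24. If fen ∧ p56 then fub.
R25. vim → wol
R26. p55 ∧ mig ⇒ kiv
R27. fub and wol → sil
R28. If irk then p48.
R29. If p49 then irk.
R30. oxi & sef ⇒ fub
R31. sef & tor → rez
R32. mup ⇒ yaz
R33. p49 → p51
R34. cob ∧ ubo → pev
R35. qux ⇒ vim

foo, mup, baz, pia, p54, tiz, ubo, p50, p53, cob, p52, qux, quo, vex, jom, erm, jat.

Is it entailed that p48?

dil  (by R6: jat, p54)
p55  (by R12: erm, mup)
sef  (by R14: p53, baz)
nub  (by R15: p50)
rab  (by R17: dil, quo)
pev  (by R34: cob, ubo)
vim  (by R35: qux)
p46  (by R10: rab, cob)
oxi  (by R11: nub, p55)
fen  (by R22: p46, baz, pev)
wol  (by R25: vim)
fub  (by R30: oxi, sef)
sil  (by R27: fub, wol)
tor  (by R8: sil)
gol  (by R16: tor, pia, fen)
p49  (by R18: gol)
irk  (by R29: p49)
p48  (by R28: irk)

Yes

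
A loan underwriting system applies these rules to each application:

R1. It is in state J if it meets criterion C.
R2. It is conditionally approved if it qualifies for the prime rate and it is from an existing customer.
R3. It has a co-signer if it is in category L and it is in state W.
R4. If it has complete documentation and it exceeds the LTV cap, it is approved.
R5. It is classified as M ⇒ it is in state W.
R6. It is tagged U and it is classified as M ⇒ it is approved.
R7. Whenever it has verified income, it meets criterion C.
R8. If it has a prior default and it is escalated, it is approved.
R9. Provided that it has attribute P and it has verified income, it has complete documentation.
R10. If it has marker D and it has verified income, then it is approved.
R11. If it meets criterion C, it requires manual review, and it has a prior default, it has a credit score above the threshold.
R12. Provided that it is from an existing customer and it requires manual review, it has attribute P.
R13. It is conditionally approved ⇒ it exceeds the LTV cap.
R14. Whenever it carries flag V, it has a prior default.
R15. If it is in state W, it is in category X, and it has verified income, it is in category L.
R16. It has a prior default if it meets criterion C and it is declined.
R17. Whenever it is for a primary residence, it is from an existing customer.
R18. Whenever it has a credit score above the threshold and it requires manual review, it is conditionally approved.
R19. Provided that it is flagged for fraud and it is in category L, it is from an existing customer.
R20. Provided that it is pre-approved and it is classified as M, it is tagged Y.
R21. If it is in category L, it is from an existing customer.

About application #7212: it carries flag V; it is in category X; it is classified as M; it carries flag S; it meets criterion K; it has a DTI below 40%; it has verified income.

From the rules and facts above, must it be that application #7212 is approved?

Forward chaining from the given facts derives: is in state W, meets criterion C, has a prior default, is in category L, is from an existing customer, is in state J, has a co-signer.
Rules concluding "it is approved": R4 needs "it has complete documentation"; R6 needs "it is tagged U"; R8 needs "it is escalated"; R10 needs "it has marker D" — none of these are established.

No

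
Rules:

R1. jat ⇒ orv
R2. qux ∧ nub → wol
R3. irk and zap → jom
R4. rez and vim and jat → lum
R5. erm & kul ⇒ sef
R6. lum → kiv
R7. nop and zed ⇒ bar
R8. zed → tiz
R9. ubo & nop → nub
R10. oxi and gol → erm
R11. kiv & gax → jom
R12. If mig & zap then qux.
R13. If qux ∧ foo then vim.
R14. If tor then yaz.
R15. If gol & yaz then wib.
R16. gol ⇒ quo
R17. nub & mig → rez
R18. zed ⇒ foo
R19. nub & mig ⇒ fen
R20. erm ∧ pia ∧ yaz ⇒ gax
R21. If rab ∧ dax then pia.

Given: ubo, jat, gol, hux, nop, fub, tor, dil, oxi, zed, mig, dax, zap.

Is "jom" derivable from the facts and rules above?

Forward chaining from the given facts derives: orv, bar, tiz, nub, erm, qux, yaz, wib, quo, rez, foo, fen, wol, vim, lum, kiv.
Rules concluding jom: R3 needs irk; R11 needs gax — none of these are established.

No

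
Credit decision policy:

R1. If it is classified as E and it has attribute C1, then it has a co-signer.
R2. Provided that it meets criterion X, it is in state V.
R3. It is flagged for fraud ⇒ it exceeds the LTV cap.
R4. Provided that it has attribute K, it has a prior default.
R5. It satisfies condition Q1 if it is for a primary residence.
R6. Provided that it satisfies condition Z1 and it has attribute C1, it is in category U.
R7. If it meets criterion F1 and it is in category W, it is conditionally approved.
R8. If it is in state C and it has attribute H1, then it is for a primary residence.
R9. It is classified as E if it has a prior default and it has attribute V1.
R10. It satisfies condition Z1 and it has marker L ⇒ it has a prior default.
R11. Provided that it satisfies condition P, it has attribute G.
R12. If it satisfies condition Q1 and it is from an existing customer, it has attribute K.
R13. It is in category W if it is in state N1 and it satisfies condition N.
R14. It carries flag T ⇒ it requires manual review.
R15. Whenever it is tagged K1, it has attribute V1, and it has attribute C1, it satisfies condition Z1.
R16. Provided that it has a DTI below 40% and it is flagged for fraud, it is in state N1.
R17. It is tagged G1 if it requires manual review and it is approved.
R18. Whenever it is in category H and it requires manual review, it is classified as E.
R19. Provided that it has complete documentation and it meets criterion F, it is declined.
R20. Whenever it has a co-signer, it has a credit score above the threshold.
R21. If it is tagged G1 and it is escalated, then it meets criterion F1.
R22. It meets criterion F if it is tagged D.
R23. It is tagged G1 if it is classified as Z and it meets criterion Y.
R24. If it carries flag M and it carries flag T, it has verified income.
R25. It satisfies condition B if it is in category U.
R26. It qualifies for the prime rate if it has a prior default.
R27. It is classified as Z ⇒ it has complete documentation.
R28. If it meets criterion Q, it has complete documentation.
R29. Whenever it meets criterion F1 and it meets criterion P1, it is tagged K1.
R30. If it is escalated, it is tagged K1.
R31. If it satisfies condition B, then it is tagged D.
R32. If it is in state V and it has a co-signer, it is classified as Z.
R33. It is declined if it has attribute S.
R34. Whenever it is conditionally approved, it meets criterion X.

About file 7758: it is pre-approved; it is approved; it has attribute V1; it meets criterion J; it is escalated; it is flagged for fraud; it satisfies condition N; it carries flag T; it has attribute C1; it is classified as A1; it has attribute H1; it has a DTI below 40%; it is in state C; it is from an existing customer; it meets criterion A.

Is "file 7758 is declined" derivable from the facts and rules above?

By R8 (it is in state C, it has attribute H1): it is for a primary residence.
By R14 (it carries flag T): it requires manual review.
By R16 (it has a DTI below 40%, it is flagged for fraud): it is in state N1.
By R17 (it requires manual review, it is approved): it is tagged G1.
By R21 (it is tagged G1, it is escalated): it meets criterion F1.
By R30 (it is escalated): it is tagged K1.
By R5 (it is for a primary residence): it satisfies condition Q1.
By R12 (it satisfies condition Q1, it is from an existing customer): it has attribute K.
By R13 (it is in state N1, it satisfies condition N): it is in category W.
By R15 (it is tagged K1, it has attribute V1, it has attribute C1): it satisfies condition Z1.
By R4 (it has attribute K): it has a prior default.
By R6 (it satisfies condition Z1, it has attribute C1): it is in category U.
By R7 (it meets criterion F1, it is in category W): it is conditionally approved.
By R9 (it has a prior default, it has attribute V1): it is classified as E.
By R25 (it is in category U): it satisfies condition B.
By R31 (it satisfies condition B): it is tagged D.
By R34 (it is conditionally approved): it meets criterion X.
By R1 (it is classified as E, it has attribute C1): it has a co-signer.
By R2 (it meets criterion X): it is in state V.
By R22 (it is tagged D): it meets criterion F.
By R32 (it is in state V, it has a co-signer): it is classified as Z.
By R27 (it is classified as Z): it has complete documentation.
By R19 (it has complete documentation, it meets criterion F): it is declined.

Yes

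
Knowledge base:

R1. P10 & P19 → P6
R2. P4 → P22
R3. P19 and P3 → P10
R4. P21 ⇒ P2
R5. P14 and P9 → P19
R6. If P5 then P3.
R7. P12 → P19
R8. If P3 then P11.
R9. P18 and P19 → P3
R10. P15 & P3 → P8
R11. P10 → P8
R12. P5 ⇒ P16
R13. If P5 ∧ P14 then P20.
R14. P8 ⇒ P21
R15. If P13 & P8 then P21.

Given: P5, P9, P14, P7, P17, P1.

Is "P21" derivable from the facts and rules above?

P19  (by R5: P14, P9)
P3  (by R6: P5)
P10  (by R3: P19, P3)
P8  (by R11: P10)
P21  (by R14: P8)

Yes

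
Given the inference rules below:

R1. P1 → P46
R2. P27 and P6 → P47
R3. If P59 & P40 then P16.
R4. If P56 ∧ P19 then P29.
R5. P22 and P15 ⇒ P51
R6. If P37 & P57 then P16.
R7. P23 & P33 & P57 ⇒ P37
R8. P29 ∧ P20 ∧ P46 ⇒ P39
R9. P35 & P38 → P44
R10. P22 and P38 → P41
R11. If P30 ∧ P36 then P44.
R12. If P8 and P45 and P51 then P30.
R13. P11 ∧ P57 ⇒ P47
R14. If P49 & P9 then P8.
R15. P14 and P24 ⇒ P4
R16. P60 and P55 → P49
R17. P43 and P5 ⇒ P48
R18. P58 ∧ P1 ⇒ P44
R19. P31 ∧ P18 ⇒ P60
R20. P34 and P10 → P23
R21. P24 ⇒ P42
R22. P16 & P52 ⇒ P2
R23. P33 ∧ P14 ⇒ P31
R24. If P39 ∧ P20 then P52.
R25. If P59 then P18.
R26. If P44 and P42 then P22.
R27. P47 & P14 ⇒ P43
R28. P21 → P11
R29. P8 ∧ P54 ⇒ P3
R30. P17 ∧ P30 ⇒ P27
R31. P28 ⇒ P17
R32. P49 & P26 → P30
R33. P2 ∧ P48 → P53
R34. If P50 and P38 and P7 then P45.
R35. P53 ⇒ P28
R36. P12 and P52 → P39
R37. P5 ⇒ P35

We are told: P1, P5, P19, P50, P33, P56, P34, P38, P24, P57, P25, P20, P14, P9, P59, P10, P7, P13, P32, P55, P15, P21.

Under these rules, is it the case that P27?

P46  (by R1: P1)
P29  (by R4: P56, P19)
P39  (by R8: P29, P20, P46)
P23  (by R20: P34, P10)
P42  (by R21: P24)
P31  (by R23: P33, P14)
P52  (by R24: P39, P20)
P18  (by R25: P59)
P11  (by R28: P21)
P45  (by R34: P50, P38, P7)
P35  (by R37: P5)
P37  (by R7: P23, P33, P57)
P44  (by R9: P35, P38)
P47  (by R13: P11, P57)
P60  (by R19: P31, P18)
P22  (by R26: P44, P42)
P43  (by R27: P47, P14)
P51  (by R5: P22, P15)
P16  (by R6: P37, P57)
P49  (by R16: P60, P55)
P48  (by R17: P43, P5)
P2  (by R22: P16, P52)
P53  (by R33: P2, P48)
P28  (by R35: P53)
P8  (by R14: P49, P9)
P17  (by R31: P28)
P30  (by R12: P8, P45, P51)
P27  (by R30: P17, P30)

Yes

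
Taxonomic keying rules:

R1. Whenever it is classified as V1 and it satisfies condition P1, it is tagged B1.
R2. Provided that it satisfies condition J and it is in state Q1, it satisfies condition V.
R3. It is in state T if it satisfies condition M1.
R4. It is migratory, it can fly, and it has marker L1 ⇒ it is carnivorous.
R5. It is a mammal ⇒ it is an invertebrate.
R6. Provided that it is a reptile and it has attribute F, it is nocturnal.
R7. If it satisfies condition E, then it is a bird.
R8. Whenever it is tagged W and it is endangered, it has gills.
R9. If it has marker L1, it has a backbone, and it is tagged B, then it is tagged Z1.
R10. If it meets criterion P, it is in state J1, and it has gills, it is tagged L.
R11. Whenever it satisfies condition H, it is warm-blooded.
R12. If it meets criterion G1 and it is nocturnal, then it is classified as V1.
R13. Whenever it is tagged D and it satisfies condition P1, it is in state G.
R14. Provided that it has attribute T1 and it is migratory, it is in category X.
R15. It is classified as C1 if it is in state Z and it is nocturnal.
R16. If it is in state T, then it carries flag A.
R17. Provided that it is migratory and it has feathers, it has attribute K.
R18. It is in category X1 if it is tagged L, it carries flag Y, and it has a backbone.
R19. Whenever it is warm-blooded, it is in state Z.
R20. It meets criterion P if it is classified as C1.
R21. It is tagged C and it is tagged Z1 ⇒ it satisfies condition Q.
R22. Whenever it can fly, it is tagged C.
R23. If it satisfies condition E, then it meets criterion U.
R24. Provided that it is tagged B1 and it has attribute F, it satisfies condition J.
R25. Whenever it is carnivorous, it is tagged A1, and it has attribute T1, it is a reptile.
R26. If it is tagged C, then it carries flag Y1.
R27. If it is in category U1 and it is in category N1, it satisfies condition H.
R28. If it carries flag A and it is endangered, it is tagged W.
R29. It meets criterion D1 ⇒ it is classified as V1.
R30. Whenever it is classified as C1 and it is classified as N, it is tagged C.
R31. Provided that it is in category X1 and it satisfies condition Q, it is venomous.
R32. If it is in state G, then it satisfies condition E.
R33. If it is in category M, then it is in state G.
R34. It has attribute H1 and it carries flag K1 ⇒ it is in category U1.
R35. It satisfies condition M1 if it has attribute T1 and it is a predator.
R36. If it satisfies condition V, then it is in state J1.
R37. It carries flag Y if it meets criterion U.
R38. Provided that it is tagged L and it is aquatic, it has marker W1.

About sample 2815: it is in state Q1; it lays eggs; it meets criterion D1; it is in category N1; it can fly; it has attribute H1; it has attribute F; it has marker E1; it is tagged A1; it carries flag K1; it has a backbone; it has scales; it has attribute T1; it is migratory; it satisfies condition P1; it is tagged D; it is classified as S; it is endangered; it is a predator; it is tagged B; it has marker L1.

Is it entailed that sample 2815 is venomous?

Yes

By R4 (it is migratory, it can fly, it has marker L1): it is carnivorous.
By R9 (it has marker L1, it has a backbone, it is tagged B): it is tagged Z1.
By R13 (it is tagged D, it satisfies condition P1): it is in state G.
By R22 (it can fly): it is tagged C.
By R25 (it is carnivorous, it is tagged A1, it has attribute T1): it is a reptile.
By R29 (it meets criterion D1): it is classified as V1.
By R32 (it is in state G): it satisfies condition E.
By R34 (it has attribute H1, it carries flag K1): it is in category U1.
By R35 (it has attribute T1, it is a predator): it satisfies condition M1.
By R1 (it is classified as V1, it satisfies condition P1): it is tagged B1.
By R3 (it satisfies condition M1): it is in state T.
By R6 (it is a reptile, it has attribute F): it is nocturnal.
By R16 (it is in state T): it carries flag A.
By R21 (it is tagged C, it is tagged Z1): it satisfies condition Q.
By R23 (it satisfies condition E): it meets criterion U.
By R24 (it is tagged B1, it has attribute F): it satisfies condition J.
By R27 (it is in category U1, it is in category N1): it satisfies condition H.
By R28 (it carries flag A, it is endangered): it is tagged W.
By R37 (it meets criterion U): it carries flag Y.
By R2 (it satisfies condition J, it is in state Q1): it satisfies condition V.
By R8 (it is tagged W, it is endangered): it has gills.
By R11 (it satisfies condition H): it is warm-blooded.
By R19 (it is warm-blooded): it is in state Z.
By R36 (it satisfies condition V): it is in state J1.
By R15 (it is in state Z, it is nocturnal): it is classified as C1.
By R20 (it is classified as C1): it meets criterion P.
By R10 (it meets criterion P, it is in state J1, it has gills): it is tagged L.
By R18 (it is tagged L, it carries flag Y, it has a backbone): it is in category X1.
By R31 (it is in category X1, it satisfies condition Q): it is venomous.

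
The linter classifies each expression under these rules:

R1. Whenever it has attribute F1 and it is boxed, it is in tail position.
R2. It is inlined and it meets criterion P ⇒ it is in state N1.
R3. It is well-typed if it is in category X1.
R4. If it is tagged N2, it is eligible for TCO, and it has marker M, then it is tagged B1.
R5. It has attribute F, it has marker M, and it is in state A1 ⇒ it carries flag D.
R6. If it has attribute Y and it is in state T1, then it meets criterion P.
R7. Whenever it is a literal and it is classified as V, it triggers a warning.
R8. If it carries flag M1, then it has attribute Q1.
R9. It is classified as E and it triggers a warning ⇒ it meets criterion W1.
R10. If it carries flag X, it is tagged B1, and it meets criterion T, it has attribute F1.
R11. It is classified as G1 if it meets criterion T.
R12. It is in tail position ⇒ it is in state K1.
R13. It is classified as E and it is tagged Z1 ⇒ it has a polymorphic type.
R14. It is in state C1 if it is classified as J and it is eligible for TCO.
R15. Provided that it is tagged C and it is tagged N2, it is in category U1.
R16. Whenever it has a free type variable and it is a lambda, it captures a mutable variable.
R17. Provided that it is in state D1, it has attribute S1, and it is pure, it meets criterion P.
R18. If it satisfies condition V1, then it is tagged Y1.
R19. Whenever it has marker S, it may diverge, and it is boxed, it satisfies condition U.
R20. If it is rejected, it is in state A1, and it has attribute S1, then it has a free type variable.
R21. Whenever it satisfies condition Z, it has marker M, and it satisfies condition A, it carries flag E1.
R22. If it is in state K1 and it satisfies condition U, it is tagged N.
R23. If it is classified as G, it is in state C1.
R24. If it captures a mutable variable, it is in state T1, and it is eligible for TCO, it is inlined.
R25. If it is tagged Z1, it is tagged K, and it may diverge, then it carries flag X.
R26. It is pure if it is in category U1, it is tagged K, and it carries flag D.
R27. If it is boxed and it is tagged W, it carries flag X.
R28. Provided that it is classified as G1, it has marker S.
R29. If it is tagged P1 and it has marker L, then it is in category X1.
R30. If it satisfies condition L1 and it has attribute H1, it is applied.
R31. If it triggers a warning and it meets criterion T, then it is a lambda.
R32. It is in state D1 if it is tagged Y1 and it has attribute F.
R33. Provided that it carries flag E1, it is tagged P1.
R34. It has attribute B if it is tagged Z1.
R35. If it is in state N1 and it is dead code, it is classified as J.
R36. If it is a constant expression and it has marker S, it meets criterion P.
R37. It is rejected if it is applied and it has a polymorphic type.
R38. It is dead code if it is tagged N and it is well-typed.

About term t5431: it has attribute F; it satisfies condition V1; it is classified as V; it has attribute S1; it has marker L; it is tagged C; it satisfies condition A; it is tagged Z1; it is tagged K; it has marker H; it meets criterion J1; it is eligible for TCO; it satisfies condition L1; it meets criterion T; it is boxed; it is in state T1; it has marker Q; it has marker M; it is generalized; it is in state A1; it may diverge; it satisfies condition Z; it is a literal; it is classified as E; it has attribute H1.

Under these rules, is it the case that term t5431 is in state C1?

No

Forward chaining from the given facts derives: carries flag D, triggers a warning, meets criterion W1, is classified as G1, has a polymorphic type, is tagged Y1, carries flag E1, carries flag X, has marker S, is applied, is a lambda, is in state D1, is tagged P1, has attribute B, is rejected, satisfies condition U, has a free type variable, is in category X1, is well-typed, captures a mutable variable, is inlined.
Rules concluding "it is in state C1": R14 needs "it is classified as J"; R23 needs "it is classified as G" — none of these are established.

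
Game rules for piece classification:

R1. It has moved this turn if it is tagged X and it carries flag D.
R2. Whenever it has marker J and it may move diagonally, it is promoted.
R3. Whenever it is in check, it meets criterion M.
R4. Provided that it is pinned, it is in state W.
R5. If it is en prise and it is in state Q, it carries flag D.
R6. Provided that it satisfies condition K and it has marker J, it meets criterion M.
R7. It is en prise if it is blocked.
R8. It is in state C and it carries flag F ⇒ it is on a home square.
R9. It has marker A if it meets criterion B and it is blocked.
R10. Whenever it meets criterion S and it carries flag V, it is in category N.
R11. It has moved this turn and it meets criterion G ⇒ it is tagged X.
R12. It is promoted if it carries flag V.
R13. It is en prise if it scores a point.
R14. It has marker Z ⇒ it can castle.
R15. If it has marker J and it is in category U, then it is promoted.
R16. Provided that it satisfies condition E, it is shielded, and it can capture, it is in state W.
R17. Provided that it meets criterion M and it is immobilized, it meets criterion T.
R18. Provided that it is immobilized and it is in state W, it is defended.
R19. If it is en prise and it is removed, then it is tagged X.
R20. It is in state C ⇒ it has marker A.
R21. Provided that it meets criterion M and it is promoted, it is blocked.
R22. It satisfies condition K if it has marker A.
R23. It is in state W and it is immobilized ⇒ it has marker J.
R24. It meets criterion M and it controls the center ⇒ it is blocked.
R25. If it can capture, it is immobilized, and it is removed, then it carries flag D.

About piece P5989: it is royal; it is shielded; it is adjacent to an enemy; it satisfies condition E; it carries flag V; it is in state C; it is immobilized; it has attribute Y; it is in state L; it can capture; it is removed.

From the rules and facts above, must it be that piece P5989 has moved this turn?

Yes

By R12 (it carries flag V): it is promoted.
By R16 (it satisfies condition E, it is shielded, it can capture): it is in state W.
By R20 (it is in state C): it has marker A.
By R22 (it has marker A): it satisfies condition K.
By R23 (it is in state W, it is immobilized): it has marker J.
By R25 (it can capture, it is immobilized, it is removed): it carries flag D.
By R6 (it satisfies condition K, it has marker J): it meets criterion M.
By R21 (it meets criterion M, it is promoted): it is blocked.
By R7 (it is blocked): it is en prise.
By R19 (it is en prise, it is removed): it is tagged X.
By R1 (it is tagged X, it carries flag D): it has moved this turn.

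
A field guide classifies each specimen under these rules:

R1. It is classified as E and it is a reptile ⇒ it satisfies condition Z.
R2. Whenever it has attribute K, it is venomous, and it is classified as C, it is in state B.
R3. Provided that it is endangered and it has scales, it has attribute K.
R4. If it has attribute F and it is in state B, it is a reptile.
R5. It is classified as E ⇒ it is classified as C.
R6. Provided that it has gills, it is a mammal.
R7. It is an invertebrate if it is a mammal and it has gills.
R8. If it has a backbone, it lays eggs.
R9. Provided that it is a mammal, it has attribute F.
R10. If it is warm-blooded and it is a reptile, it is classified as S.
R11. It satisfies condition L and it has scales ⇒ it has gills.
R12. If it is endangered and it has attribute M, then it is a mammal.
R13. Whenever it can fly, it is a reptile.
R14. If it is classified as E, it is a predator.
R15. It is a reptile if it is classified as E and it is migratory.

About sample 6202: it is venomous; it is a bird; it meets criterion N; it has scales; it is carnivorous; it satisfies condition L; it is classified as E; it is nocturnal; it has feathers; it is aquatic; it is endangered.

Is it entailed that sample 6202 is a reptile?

By R3 (it is endangered, it has scales): it has attribute K.
By R5 (it is classified as E): it is classified as C.
By R11 (it satisfies condition L, it has scales): it has gills.
By R2 (it has attribute K, it is venomous, it is classified as C): it is in state B.
By R6 (it has gills): it is a mammal.
By R9 (it is a mammal): it has attribute F.
By R4 (it has attribute F, it is in state B): it is a reptile.

Yes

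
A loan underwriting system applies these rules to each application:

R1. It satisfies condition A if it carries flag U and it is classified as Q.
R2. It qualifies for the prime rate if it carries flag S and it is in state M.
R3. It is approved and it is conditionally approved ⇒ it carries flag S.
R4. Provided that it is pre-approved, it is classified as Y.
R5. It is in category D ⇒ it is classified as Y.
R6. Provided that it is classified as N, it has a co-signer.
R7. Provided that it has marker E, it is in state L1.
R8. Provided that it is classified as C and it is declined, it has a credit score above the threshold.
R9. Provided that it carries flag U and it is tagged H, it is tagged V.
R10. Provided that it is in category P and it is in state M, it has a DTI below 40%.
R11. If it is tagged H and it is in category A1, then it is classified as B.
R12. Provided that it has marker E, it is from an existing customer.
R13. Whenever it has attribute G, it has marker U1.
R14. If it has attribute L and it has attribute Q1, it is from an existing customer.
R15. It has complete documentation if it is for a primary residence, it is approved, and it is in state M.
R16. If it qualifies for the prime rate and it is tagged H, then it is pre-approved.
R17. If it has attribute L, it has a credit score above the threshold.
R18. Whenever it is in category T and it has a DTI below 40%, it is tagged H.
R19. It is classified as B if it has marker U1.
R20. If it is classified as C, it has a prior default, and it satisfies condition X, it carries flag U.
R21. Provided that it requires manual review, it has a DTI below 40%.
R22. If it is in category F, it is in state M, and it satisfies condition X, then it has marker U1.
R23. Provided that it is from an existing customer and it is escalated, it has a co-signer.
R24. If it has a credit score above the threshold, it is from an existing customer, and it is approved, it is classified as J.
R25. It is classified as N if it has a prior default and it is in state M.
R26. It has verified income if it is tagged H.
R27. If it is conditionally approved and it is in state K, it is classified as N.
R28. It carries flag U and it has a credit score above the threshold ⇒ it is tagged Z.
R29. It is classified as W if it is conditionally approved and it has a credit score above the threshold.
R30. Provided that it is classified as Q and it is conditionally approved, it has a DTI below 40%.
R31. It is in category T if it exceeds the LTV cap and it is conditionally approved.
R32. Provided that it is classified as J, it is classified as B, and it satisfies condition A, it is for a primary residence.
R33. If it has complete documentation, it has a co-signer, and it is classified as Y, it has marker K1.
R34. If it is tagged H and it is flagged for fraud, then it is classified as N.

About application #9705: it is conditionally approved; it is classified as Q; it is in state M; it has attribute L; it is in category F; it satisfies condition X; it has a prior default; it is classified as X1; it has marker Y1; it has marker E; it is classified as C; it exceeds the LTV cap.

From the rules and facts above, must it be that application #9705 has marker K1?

Forward chaining from the given facts derives: is in state L1, is from an existing customer, has a credit score above the threshold, carries flag U, has marker U1, is classified as N, is tagged Z, is classified as W, has a DTI below 40%, is in category T, satisfies condition A, has a co-signer, is tagged H, is classified as B, has verified income, is tagged V.
The only rule concluding "it has marker K1" is R33, which needs "it has complete documentation"; that is never established.

No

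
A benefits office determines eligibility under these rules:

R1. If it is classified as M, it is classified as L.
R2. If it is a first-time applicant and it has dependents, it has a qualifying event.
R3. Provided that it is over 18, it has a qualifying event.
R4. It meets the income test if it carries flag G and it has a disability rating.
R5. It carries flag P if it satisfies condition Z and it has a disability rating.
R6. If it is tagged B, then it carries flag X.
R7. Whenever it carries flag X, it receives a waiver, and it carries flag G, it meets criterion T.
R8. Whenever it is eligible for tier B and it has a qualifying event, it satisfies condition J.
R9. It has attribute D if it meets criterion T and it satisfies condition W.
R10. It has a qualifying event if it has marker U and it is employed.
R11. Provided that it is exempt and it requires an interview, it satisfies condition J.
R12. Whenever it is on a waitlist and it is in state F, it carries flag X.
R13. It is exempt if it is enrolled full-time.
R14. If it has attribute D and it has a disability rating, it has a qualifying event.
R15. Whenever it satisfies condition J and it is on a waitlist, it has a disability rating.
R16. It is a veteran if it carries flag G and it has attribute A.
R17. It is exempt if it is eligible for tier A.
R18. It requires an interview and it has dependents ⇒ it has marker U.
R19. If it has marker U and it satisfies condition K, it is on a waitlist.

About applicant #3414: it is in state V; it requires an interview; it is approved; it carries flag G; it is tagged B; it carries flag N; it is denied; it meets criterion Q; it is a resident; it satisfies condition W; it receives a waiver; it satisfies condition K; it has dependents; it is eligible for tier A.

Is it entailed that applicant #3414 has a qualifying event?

Yes

By R6 (it is tagged B): it carries flag X.
By R7 (it carries flag X, it receives a waiver, it carries flag G): it meets criterion T.
By R9 (it meets criterion T, it satisfies condition W): it has attribute D.
By R17 (it is eligible for tier A): it is exempt.
By R18 (it requires an interview, it has dependents): it has marker U.
By R19 (it has marker U, it satisfies condition K): it is on a waitlist.
By R11 (it is exempt, it requires an interview): it satisfies condition J.
By R15 (it satisfies condition J, it is on a waitlist): it has a disability rating.
By R14 (it has attribute D, it has a disability rating): it has a qualifying event.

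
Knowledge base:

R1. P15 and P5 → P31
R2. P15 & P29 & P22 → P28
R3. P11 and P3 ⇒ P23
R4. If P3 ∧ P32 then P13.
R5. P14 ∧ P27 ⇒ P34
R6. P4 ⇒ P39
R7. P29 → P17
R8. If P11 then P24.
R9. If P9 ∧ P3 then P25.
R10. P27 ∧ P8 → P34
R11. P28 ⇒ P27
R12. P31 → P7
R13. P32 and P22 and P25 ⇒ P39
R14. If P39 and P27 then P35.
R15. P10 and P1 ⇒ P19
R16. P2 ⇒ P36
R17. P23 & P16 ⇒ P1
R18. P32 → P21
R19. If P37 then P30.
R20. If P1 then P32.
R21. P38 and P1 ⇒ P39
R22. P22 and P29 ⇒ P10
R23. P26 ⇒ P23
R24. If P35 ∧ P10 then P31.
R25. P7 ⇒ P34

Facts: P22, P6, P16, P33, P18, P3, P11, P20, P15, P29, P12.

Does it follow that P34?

Forward chaining from the given facts derives: P28, P23, P17, P24, P27, P1, P32, P10, P13, P19, P21.
Rules concluding P34: R5 needs P14; R10 needs P8; R25 needs P7 — none of these are established.

No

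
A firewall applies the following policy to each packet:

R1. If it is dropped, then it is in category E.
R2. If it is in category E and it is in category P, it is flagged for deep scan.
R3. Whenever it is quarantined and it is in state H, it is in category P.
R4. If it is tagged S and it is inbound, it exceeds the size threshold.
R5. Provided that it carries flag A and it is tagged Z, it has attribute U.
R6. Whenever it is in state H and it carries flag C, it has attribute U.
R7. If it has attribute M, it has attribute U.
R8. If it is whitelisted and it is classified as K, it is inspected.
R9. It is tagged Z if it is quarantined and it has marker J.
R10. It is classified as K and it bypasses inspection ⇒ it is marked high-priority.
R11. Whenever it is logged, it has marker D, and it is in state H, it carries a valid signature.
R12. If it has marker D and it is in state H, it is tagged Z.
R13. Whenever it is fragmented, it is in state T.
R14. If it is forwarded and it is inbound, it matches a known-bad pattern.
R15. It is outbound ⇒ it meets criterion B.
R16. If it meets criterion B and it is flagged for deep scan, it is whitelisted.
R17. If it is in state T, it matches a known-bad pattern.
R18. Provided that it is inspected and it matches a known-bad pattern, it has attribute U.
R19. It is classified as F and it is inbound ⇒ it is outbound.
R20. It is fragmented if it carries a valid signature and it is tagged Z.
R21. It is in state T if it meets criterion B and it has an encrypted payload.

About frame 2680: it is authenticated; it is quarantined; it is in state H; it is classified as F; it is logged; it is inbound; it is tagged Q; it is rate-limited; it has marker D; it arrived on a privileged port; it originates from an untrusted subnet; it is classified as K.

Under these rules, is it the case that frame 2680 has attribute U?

No

Forward chaining from the given facts derives: is in category P, carries a valid signature, is tagged Z, is outbound, is fragmented, is in state T, meets criterion B, matches a known-bad pattern.
Rules concluding "it has attribute U": R5 needs "it carries flag A"; R6 needs "it carries flag C"; R7 needs "it has attribute M"; R18 needs "it is inspected" — none of these are established.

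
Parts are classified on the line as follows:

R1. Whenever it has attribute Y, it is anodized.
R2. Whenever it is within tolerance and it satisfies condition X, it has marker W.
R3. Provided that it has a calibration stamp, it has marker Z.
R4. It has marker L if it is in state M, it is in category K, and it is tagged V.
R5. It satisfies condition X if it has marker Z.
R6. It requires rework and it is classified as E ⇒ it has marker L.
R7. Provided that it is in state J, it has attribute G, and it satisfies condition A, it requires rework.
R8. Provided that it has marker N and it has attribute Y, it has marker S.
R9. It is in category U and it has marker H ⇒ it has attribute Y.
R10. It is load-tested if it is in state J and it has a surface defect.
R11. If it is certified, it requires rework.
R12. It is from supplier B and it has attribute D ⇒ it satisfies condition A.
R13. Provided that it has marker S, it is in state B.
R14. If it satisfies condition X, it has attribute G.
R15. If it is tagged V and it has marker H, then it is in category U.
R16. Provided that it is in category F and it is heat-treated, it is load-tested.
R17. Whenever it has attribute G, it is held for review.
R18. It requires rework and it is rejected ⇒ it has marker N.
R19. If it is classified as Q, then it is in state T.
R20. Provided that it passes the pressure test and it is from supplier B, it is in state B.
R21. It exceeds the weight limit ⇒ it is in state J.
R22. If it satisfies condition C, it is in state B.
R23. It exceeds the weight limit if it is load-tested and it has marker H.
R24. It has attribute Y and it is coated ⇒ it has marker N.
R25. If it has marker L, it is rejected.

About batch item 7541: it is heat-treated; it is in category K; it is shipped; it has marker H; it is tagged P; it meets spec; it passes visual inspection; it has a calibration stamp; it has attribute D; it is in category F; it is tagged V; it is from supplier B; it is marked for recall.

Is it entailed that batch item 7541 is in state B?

No

Forward chaining from the given facts derives: has marker Z, satisfies condition X, satisfies condition A, has attribute G, is in category U, is load-tested, is held for review, exceeds the weight limit, has attribute Y, is in state J, is anodized, requires rework.
Rules concluding "it is in state B": R13 needs "it has marker S"; R20 needs "it passes the pressure test"; R22 needs "it satisfies condition C" — none of these are established.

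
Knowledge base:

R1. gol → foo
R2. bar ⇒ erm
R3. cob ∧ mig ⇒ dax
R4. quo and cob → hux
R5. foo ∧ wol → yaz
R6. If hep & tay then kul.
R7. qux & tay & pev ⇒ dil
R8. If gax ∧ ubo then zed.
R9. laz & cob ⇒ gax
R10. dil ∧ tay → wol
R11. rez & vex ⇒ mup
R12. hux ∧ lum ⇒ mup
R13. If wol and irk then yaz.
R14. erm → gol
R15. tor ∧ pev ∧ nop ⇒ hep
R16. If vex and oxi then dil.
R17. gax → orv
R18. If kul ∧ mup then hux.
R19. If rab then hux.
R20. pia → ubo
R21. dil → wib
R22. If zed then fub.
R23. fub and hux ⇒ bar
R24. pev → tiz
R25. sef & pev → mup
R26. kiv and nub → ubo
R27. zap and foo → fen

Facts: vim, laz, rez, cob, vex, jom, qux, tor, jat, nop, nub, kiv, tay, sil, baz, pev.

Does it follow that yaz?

dil  (by R7: qux, tay, pev)
gax  (by R9: laz, cob)
wol  (by R10: dil, tay)
mup  (by R11: rez, vex)
hep  (by R15: tor, pev, nop)
ubo  (by R26: kiv, nub)
kul  (by R6: hep, tay)
zed  (by R8: gax, ubo)
hux  (by R18: kul, mup)
fub  (by R22: zed)
bar  (by R23: fub, hux)
erm  (by R2: bar)
gol  (by R14: erm)
foo  (by R1: gol)
yaz  (by R5: foo, wol)

Yes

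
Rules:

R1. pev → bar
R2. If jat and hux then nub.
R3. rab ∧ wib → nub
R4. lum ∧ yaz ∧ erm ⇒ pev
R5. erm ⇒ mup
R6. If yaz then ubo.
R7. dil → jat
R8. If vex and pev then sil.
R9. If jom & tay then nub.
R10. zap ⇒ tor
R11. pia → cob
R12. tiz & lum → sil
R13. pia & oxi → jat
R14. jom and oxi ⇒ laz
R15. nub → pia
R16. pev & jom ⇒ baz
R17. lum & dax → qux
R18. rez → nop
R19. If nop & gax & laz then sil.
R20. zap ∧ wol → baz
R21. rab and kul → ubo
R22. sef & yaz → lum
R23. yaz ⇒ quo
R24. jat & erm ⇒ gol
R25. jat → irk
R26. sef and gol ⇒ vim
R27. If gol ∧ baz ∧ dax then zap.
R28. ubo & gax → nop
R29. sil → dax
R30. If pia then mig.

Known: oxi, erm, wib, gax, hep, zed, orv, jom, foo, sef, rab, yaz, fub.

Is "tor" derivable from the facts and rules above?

Yes

nub  (by R3: rab, wib)
ubo  (by R6: yaz)
laz  (by R14: jom, oxi)
pia  (by R15: nub)
lum  (by R22: sef, yaz)
nop  (by R28: ubo, gax)
pev  (by R4: lum, yaz, erm)
jat  (by R13: pia, oxi)
baz  (by R16: pev, jom)
sil  (by R19: nop, gax, laz)
gol  (by R24: jat, erm)
dax  (by R29: sil)
zap  (by R27: gol, baz, dax)
tor  (by R10: zap)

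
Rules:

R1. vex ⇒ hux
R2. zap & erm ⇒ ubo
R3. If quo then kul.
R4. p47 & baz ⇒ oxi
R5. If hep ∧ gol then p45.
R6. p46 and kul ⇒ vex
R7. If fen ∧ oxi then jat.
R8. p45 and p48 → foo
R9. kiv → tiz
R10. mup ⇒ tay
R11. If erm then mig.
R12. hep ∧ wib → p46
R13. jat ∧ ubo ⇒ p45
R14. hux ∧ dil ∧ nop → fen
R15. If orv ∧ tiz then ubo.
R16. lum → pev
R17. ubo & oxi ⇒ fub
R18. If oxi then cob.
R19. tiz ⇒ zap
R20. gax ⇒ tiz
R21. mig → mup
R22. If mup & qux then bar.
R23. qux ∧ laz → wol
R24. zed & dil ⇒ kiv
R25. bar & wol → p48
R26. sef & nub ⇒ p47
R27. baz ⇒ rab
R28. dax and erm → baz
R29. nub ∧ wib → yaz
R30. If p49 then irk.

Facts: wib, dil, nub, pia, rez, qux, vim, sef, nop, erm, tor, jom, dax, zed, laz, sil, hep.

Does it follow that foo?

No

Forward chaining from the given facts derives: mig, p46, mup, bar, wol, kiv, p48, p47, baz, yaz, oxi, tiz, tay, cob, zap, rab, ubo, fub.
The only rule concluding foo is R8, which needs p45; that is never established.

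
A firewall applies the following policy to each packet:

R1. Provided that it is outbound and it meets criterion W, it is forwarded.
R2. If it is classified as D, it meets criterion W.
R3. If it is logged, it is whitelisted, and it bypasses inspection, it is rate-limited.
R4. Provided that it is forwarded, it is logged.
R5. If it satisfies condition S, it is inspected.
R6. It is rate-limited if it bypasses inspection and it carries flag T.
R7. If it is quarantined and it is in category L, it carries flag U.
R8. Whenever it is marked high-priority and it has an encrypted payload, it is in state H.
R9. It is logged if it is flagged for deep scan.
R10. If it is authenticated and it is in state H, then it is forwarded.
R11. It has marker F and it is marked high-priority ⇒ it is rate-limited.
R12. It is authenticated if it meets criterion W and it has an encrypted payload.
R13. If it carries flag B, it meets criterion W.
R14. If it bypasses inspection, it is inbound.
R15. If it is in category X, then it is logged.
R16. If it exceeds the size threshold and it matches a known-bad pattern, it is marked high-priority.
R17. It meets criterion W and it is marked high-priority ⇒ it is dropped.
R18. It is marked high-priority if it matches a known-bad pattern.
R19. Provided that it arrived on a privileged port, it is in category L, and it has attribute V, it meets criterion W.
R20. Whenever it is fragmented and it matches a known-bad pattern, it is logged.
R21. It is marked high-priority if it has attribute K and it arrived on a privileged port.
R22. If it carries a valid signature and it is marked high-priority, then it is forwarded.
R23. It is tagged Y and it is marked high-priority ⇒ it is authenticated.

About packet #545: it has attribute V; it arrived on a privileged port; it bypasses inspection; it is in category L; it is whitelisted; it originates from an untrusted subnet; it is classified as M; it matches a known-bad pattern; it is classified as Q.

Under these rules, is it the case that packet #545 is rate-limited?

Forward chaining from the given facts derives: is inbound, is marked high-priority, meets criterion W, is dropped.
Rules concluding "it is rate-limited": R3 needs "it is logged"; R6 needs "it carries flag T"; R11 needs "it has marker F" — none of these are established.

No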